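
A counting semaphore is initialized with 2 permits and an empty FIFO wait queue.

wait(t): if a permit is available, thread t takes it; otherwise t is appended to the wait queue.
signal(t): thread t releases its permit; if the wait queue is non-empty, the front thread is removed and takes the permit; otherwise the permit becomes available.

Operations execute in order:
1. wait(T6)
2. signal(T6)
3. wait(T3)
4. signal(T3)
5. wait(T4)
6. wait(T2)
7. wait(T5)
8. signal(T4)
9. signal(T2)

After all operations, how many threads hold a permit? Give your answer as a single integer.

Answer: 1

Derivation:
Step 1: wait(T6) -> count=1 queue=[] holders={T6}
Step 2: signal(T6) -> count=2 queue=[] holders={none}
Step 3: wait(T3) -> count=1 queue=[] holders={T3}
Step 4: signal(T3) -> count=2 queue=[] holders={none}
Step 5: wait(T4) -> count=1 queue=[] holders={T4}
Step 6: wait(T2) -> count=0 queue=[] holders={T2,T4}
Step 7: wait(T5) -> count=0 queue=[T5] holders={T2,T4}
Step 8: signal(T4) -> count=0 queue=[] holders={T2,T5}
Step 9: signal(T2) -> count=1 queue=[] holders={T5}
Final holders: {T5} -> 1 thread(s)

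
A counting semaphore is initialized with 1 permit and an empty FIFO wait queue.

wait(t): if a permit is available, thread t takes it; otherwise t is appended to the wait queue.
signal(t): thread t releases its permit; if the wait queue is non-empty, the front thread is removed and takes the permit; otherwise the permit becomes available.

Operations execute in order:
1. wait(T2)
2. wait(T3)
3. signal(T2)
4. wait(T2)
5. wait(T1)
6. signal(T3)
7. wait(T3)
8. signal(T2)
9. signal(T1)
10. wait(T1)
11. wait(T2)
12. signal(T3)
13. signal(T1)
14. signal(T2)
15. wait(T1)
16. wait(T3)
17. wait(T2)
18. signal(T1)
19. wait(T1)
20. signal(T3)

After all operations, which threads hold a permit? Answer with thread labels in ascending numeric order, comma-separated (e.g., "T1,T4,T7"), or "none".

Answer: T2

Derivation:
Step 1: wait(T2) -> count=0 queue=[] holders={T2}
Step 2: wait(T3) -> count=0 queue=[T3] holders={T2}
Step 3: signal(T2) -> count=0 queue=[] holders={T3}
Step 4: wait(T2) -> count=0 queue=[T2] holders={T3}
Step 5: wait(T1) -> count=0 queue=[T2,T1] holders={T3}
Step 6: signal(T3) -> count=0 queue=[T1] holders={T2}
Step 7: wait(T3) -> count=0 queue=[T1,T3] holders={T2}
Step 8: signal(T2) -> count=0 queue=[T3] holders={T1}
Step 9: signal(T1) -> count=0 queue=[] holders={T3}
Step 10: wait(T1) -> count=0 queue=[T1] holders={T3}
Step 11: wait(T2) -> count=0 queue=[T1,T2] holders={T3}
Step 12: signal(T3) -> count=0 queue=[T2] holders={T1}
Step 13: signal(T1) -> count=0 queue=[] holders={T2}
Step 14: signal(T2) -> count=1 queue=[] holders={none}
Step 15: wait(T1) -> count=0 queue=[] holders={T1}
Step 16: wait(T3) -> count=0 queue=[T3] holders={T1}
Step 17: wait(T2) -> count=0 queue=[T3,T2] holders={T1}
Step 18: signal(T1) -> count=0 queue=[T2] holders={T3}
Step 19: wait(T1) -> count=0 queue=[T2,T1] holders={T3}
Step 20: signal(T3) -> count=0 queue=[T1] holders={T2}
Final holders: T2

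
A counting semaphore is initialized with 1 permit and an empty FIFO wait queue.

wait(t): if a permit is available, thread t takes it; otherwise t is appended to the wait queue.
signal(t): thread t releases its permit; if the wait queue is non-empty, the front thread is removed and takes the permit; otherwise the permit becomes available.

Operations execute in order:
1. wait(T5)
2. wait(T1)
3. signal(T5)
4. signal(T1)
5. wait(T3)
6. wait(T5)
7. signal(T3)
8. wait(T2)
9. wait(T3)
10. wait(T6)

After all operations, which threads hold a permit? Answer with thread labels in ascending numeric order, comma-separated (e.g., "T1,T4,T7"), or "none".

Answer: T5

Derivation:
Step 1: wait(T5) -> count=0 queue=[] holders={T5}
Step 2: wait(T1) -> count=0 queue=[T1] holders={T5}
Step 3: signal(T5) -> count=0 queue=[] holders={T1}
Step 4: signal(T1) -> count=1 queue=[] holders={none}
Step 5: wait(T3) -> count=0 queue=[] holders={T3}
Step 6: wait(T5) -> count=0 queue=[T5] holders={T3}
Step 7: signal(T3) -> count=0 queue=[] holders={T5}
Step 8: wait(T2) -> count=0 queue=[T2] holders={T5}
Step 9: wait(T3) -> count=0 queue=[T2,T3] holders={T5}
Step 10: wait(T6) -> count=0 queue=[T2,T3,T6] holders={T5}
Final holders: T5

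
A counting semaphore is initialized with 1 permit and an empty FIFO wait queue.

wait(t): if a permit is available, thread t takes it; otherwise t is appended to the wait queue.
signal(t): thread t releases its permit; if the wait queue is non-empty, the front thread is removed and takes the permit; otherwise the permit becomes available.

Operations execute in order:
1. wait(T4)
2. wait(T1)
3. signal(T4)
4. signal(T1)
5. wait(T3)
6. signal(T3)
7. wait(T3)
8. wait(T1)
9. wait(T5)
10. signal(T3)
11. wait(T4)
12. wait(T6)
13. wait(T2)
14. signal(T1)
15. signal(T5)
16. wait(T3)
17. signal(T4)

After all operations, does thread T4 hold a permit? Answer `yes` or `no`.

Step 1: wait(T4) -> count=0 queue=[] holders={T4}
Step 2: wait(T1) -> count=0 queue=[T1] holders={T4}
Step 3: signal(T4) -> count=0 queue=[] holders={T1}
Step 4: signal(T1) -> count=1 queue=[] holders={none}
Step 5: wait(T3) -> count=0 queue=[] holders={T3}
Step 6: signal(T3) -> count=1 queue=[] holders={none}
Step 7: wait(T3) -> count=0 queue=[] holders={T3}
Step 8: wait(T1) -> count=0 queue=[T1] holders={T3}
Step 9: wait(T5) -> count=0 queue=[T1,T5] holders={T3}
Step 10: signal(T3) -> count=0 queue=[T5] holders={T1}
Step 11: wait(T4) -> count=0 queue=[T5,T4] holders={T1}
Step 12: wait(T6) -> count=0 queue=[T5,T4,T6] holders={T1}
Step 13: wait(T2) -> count=0 queue=[T5,T4,T6,T2] holders={T1}
Step 14: signal(T1) -> count=0 queue=[T4,T6,T2] holders={T5}
Step 15: signal(T5) -> count=0 queue=[T6,T2] holders={T4}
Step 16: wait(T3) -> count=0 queue=[T6,T2,T3] holders={T4}
Step 17: signal(T4) -> count=0 queue=[T2,T3] holders={T6}
Final holders: {T6} -> T4 not in holders

Answer: no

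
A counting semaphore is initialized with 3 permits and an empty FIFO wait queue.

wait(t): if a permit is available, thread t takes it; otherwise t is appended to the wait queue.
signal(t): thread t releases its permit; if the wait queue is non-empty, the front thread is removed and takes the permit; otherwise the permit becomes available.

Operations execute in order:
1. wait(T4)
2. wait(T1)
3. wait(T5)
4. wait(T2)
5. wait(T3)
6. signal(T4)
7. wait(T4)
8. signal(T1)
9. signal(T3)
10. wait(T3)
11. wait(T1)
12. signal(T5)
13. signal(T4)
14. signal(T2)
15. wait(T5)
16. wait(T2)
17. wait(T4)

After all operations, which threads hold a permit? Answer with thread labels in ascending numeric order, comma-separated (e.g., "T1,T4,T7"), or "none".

Step 1: wait(T4) -> count=2 queue=[] holders={T4}
Step 2: wait(T1) -> count=1 queue=[] holders={T1,T4}
Step 3: wait(T5) -> count=0 queue=[] holders={T1,T4,T5}
Step 4: wait(T2) -> count=0 queue=[T2] holders={T1,T4,T5}
Step 5: wait(T3) -> count=0 queue=[T2,T3] holders={T1,T4,T5}
Step 6: signal(T4) -> count=0 queue=[T3] holders={T1,T2,T5}
Step 7: wait(T4) -> count=0 queue=[T3,T4] holders={T1,T2,T5}
Step 8: signal(T1) -> count=0 queue=[T4] holders={T2,T3,T5}
Step 9: signal(T3) -> count=0 queue=[] holders={T2,T4,T5}
Step 10: wait(T3) -> count=0 queue=[T3] holders={T2,T4,T5}
Step 11: wait(T1) -> count=0 queue=[T3,T1] holders={T2,T4,T5}
Step 12: signal(T5) -> count=0 queue=[T1] holders={T2,T3,T4}
Step 13: signal(T4) -> count=0 queue=[] holders={T1,T2,T3}
Step 14: signal(T2) -> count=1 queue=[] holders={T1,T3}
Step 15: wait(T5) -> count=0 queue=[] holders={T1,T3,T5}
Step 16: wait(T2) -> count=0 queue=[T2] holders={T1,T3,T5}
Step 17: wait(T4) -> count=0 queue=[T2,T4] holders={T1,T3,T5}
Final holders: T1,T3,T5

Answer: T1,T3,T5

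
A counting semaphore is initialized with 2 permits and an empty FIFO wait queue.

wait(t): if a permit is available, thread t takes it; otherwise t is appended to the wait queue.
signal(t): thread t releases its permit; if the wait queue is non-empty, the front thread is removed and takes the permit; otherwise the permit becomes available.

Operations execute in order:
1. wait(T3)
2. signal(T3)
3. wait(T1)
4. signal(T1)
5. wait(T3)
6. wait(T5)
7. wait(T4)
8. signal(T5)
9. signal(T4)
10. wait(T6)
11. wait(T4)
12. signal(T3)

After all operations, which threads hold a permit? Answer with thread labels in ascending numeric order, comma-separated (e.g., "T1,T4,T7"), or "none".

Answer: T4,T6

Derivation:
Step 1: wait(T3) -> count=1 queue=[] holders={T3}
Step 2: signal(T3) -> count=2 queue=[] holders={none}
Step 3: wait(T1) -> count=1 queue=[] holders={T1}
Step 4: signal(T1) -> count=2 queue=[] holders={none}
Step 5: wait(T3) -> count=1 queue=[] holders={T3}
Step 6: wait(T5) -> count=0 queue=[] holders={T3,T5}
Step 7: wait(T4) -> count=0 queue=[T4] holders={T3,T5}
Step 8: signal(T5) -> count=0 queue=[] holders={T3,T4}
Step 9: signal(T4) -> count=1 queue=[] holders={T3}
Step 10: wait(T6) -> count=0 queue=[] holders={T3,T6}
Step 11: wait(T4) -> count=0 queue=[T4] holders={T3,T6}
Step 12: signal(T3) -> count=0 queue=[] holders={T4,T6}
Final holders: T4,T6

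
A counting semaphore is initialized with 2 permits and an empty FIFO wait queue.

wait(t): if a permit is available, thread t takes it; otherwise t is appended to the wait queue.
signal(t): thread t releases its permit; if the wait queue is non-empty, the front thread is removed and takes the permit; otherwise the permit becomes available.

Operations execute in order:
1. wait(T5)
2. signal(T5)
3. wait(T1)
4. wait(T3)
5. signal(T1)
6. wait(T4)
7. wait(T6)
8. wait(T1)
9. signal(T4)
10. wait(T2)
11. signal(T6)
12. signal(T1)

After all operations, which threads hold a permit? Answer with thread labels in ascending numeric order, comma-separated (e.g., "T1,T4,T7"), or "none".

Answer: T2,T3

Derivation:
Step 1: wait(T5) -> count=1 queue=[] holders={T5}
Step 2: signal(T5) -> count=2 queue=[] holders={none}
Step 3: wait(T1) -> count=1 queue=[] holders={T1}
Step 4: wait(T3) -> count=0 queue=[] holders={T1,T3}
Step 5: signal(T1) -> count=1 queue=[] holders={T3}
Step 6: wait(T4) -> count=0 queue=[] holders={T3,T4}
Step 7: wait(T6) -> count=0 queue=[T6] holders={T3,T4}
Step 8: wait(T1) -> count=0 queue=[T6,T1] holders={T3,T4}
Step 9: signal(T4) -> count=0 queue=[T1] holders={T3,T6}
Step 10: wait(T2) -> count=0 queue=[T1,T2] holders={T3,T6}
Step 11: signal(T6) -> count=0 queue=[T2] holders={T1,T3}
Step 12: signal(T1) -> count=0 queue=[] holders={T2,T3}
Final holders: T2,T3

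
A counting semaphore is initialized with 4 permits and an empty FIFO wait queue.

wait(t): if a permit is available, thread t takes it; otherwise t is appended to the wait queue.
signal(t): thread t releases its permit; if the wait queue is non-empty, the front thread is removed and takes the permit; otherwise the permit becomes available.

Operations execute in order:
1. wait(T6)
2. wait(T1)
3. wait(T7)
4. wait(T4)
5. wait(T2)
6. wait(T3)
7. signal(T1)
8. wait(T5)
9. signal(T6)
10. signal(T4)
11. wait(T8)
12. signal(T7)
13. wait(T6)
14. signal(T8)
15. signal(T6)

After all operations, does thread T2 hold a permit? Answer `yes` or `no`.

Step 1: wait(T6) -> count=3 queue=[] holders={T6}
Step 2: wait(T1) -> count=2 queue=[] holders={T1,T6}
Step 3: wait(T7) -> count=1 queue=[] holders={T1,T6,T7}
Step 4: wait(T4) -> count=0 queue=[] holders={T1,T4,T6,T7}
Step 5: wait(T2) -> count=0 queue=[T2] holders={T1,T4,T6,T7}
Step 6: wait(T3) -> count=0 queue=[T2,T3] holders={T1,T4,T6,T7}
Step 7: signal(T1) -> count=0 queue=[T3] holders={T2,T4,T6,T7}
Step 8: wait(T5) -> count=0 queue=[T3,T5] holders={T2,T4,T6,T7}
Step 9: signal(T6) -> count=0 queue=[T5] holders={T2,T3,T4,T7}
Step 10: signal(T4) -> count=0 queue=[] holders={T2,T3,T5,T7}
Step 11: wait(T8) -> count=0 queue=[T8] holders={T2,T3,T5,T7}
Step 12: signal(T7) -> count=0 queue=[] holders={T2,T3,T5,T8}
Step 13: wait(T6) -> count=0 queue=[T6] holders={T2,T3,T5,T8}
Step 14: signal(T8) -> count=0 queue=[] holders={T2,T3,T5,T6}
Step 15: signal(T6) -> count=1 queue=[] holders={T2,T3,T5}
Final holders: {T2,T3,T5} -> T2 in holders

Answer: yes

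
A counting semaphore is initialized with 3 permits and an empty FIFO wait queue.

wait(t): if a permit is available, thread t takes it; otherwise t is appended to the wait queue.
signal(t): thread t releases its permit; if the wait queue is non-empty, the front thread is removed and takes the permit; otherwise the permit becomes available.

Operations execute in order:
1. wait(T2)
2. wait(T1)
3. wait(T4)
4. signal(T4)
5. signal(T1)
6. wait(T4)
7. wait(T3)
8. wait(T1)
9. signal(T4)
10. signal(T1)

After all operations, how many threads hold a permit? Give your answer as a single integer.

Step 1: wait(T2) -> count=2 queue=[] holders={T2}
Step 2: wait(T1) -> count=1 queue=[] holders={T1,T2}
Step 3: wait(T4) -> count=0 queue=[] holders={T1,T2,T4}
Step 4: signal(T4) -> count=1 queue=[] holders={T1,T2}
Step 5: signal(T1) -> count=2 queue=[] holders={T2}
Step 6: wait(T4) -> count=1 queue=[] holders={T2,T4}
Step 7: wait(T3) -> count=0 queue=[] holders={T2,T3,T4}
Step 8: wait(T1) -> count=0 queue=[T1] holders={T2,T3,T4}
Step 9: signal(T4) -> count=0 queue=[] holders={T1,T2,T3}
Step 10: signal(T1) -> count=1 queue=[] holders={T2,T3}
Final holders: {T2,T3} -> 2 thread(s)

Answer: 2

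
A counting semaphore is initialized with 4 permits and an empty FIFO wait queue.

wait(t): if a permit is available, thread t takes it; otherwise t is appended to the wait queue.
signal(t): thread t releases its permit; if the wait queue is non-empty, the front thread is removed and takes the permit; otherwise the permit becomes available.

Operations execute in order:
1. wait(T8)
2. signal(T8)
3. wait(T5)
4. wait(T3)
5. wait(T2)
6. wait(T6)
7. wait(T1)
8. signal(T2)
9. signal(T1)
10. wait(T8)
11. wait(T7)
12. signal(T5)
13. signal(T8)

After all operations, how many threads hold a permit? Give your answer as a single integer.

Step 1: wait(T8) -> count=3 queue=[] holders={T8}
Step 2: signal(T8) -> count=4 queue=[] holders={none}
Step 3: wait(T5) -> count=3 queue=[] holders={T5}
Step 4: wait(T3) -> count=2 queue=[] holders={T3,T5}
Step 5: wait(T2) -> count=1 queue=[] holders={T2,T3,T5}
Step 6: wait(T6) -> count=0 queue=[] holders={T2,T3,T5,T6}
Step 7: wait(T1) -> count=0 queue=[T1] holders={T2,T3,T5,T6}
Step 8: signal(T2) -> count=0 queue=[] holders={T1,T3,T5,T6}
Step 9: signal(T1) -> count=1 queue=[] holders={T3,T5,T6}
Step 10: wait(T8) -> count=0 queue=[] holders={T3,T5,T6,T8}
Step 11: wait(T7) -> count=0 queue=[T7] holders={T3,T5,T6,T8}
Step 12: signal(T5) -> count=0 queue=[] holders={T3,T6,T7,T8}
Step 13: signal(T8) -> count=1 queue=[] holders={T3,T6,T7}
Final holders: {T3,T6,T7} -> 3 thread(s)

Answer: 3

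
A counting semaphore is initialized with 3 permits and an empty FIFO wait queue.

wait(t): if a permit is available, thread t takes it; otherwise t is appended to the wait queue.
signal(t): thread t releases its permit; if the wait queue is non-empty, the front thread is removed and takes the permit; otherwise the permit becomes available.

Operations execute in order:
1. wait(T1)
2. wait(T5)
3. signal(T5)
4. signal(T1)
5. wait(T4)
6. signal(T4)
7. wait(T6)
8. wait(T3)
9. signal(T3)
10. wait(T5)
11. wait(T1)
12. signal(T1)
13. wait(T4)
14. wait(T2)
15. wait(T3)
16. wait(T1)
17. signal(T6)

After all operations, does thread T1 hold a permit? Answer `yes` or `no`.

Answer: no

Derivation:
Step 1: wait(T1) -> count=2 queue=[] holders={T1}
Step 2: wait(T5) -> count=1 queue=[] holders={T1,T5}
Step 3: signal(T5) -> count=2 queue=[] holders={T1}
Step 4: signal(T1) -> count=3 queue=[] holders={none}
Step 5: wait(T4) -> count=2 queue=[] holders={T4}
Step 6: signal(T4) -> count=3 queue=[] holders={none}
Step 7: wait(T6) -> count=2 queue=[] holders={T6}
Step 8: wait(T3) -> count=1 queue=[] holders={T3,T6}
Step 9: signal(T3) -> count=2 queue=[] holders={T6}
Step 10: wait(T5) -> count=1 queue=[] holders={T5,T6}
Step 11: wait(T1) -> count=0 queue=[] holders={T1,T5,T6}
Step 12: signal(T1) -> count=1 queue=[] holders={T5,T6}
Step 13: wait(T4) -> count=0 queue=[] holders={T4,T5,T6}
Step 14: wait(T2) -> count=0 queue=[T2] holders={T4,T5,T6}
Step 15: wait(T3) -> count=0 queue=[T2,T3] holders={T4,T5,T6}
Step 16: wait(T1) -> count=0 queue=[T2,T3,T1] holders={T4,T5,T6}
Step 17: signal(T6) -> count=0 queue=[T3,T1] holders={T2,T4,T5}
Final holders: {T2,T4,T5} -> T1 not in holders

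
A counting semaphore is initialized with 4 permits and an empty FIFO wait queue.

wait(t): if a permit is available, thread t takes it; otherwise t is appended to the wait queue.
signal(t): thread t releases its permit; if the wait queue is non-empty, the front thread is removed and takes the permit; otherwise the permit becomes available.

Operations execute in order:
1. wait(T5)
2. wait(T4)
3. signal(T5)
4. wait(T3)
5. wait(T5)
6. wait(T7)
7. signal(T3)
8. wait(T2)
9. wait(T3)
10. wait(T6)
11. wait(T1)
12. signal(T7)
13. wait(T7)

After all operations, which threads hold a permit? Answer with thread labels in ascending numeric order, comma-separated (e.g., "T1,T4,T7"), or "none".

Answer: T2,T3,T4,T5

Derivation:
Step 1: wait(T5) -> count=3 queue=[] holders={T5}
Step 2: wait(T4) -> count=2 queue=[] holders={T4,T5}
Step 3: signal(T5) -> count=3 queue=[] holders={T4}
Step 4: wait(T3) -> count=2 queue=[] holders={T3,T4}
Step 5: wait(T5) -> count=1 queue=[] holders={T3,T4,T5}
Step 6: wait(T7) -> count=0 queue=[] holders={T3,T4,T5,T7}
Step 7: signal(T3) -> count=1 queue=[] holders={T4,T5,T7}
Step 8: wait(T2) -> count=0 queue=[] holders={T2,T4,T5,T7}
Step 9: wait(T3) -> count=0 queue=[T3] holders={T2,T4,T5,T7}
Step 10: wait(T6) -> count=0 queue=[T3,T6] holders={T2,T4,T5,T7}
Step 11: wait(T1) -> count=0 queue=[T3,T6,T1] holders={T2,T4,T5,T7}
Step 12: signal(T7) -> count=0 queue=[T6,T1] holders={T2,T3,T4,T5}
Step 13: wait(T7) -> count=0 queue=[T6,T1,T7] holders={T2,T3,T4,T5}
Final holders: T2,T3,T4,T5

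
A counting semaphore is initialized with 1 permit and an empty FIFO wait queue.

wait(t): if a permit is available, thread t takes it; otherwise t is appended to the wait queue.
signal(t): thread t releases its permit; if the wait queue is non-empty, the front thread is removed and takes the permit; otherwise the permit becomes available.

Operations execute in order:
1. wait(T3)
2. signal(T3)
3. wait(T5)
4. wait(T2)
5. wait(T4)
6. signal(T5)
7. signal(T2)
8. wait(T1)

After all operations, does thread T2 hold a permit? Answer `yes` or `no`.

Step 1: wait(T3) -> count=0 queue=[] holders={T3}
Step 2: signal(T3) -> count=1 queue=[] holders={none}
Step 3: wait(T5) -> count=0 queue=[] holders={T5}
Step 4: wait(T2) -> count=0 queue=[T2] holders={T5}
Step 5: wait(T4) -> count=0 queue=[T2,T4] holders={T5}
Step 6: signal(T5) -> count=0 queue=[T4] holders={T2}
Step 7: signal(T2) -> count=0 queue=[] holders={T4}
Step 8: wait(T1) -> count=0 queue=[T1] holders={T4}
Final holders: {T4} -> T2 not in holders

Answer: no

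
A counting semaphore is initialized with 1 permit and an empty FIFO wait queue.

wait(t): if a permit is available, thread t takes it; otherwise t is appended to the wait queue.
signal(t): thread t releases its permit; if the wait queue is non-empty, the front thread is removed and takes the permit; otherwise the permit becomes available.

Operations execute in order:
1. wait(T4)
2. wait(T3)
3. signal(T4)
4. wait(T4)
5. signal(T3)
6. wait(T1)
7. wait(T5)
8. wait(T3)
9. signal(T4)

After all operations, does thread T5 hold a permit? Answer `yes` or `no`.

Step 1: wait(T4) -> count=0 queue=[] holders={T4}
Step 2: wait(T3) -> count=0 queue=[T3] holders={T4}
Step 3: signal(T4) -> count=0 queue=[] holders={T3}
Step 4: wait(T4) -> count=0 queue=[T4] holders={T3}
Step 5: signal(T3) -> count=0 queue=[] holders={T4}
Step 6: wait(T1) -> count=0 queue=[T1] holders={T4}
Step 7: wait(T5) -> count=0 queue=[T1,T5] holders={T4}
Step 8: wait(T3) -> count=0 queue=[T1,T5,T3] holders={T4}
Step 9: signal(T4) -> count=0 queue=[T5,T3] holders={T1}
Final holders: {T1} -> T5 not in holders

Answer: no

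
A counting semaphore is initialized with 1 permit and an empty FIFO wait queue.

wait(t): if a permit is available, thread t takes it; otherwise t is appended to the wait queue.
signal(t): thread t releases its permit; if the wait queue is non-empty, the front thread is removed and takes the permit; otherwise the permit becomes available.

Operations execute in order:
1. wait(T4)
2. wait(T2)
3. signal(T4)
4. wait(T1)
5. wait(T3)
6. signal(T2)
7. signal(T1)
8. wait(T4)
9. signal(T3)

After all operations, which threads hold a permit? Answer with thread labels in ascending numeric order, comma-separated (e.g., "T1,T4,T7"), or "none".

Answer: T4

Derivation:
Step 1: wait(T4) -> count=0 queue=[] holders={T4}
Step 2: wait(T2) -> count=0 queue=[T2] holders={T4}
Step 3: signal(T4) -> count=0 queue=[] holders={T2}
Step 4: wait(T1) -> count=0 queue=[T1] holders={T2}
Step 5: wait(T3) -> count=0 queue=[T1,T3] holders={T2}
Step 6: signal(T2) -> count=0 queue=[T3] holders={T1}
Step 7: signal(T1) -> count=0 queue=[] holders={T3}
Step 8: wait(T4) -> count=0 queue=[T4] holders={T3}
Step 9: signal(T3) -> count=0 queue=[] holders={T4}
Final holders: T4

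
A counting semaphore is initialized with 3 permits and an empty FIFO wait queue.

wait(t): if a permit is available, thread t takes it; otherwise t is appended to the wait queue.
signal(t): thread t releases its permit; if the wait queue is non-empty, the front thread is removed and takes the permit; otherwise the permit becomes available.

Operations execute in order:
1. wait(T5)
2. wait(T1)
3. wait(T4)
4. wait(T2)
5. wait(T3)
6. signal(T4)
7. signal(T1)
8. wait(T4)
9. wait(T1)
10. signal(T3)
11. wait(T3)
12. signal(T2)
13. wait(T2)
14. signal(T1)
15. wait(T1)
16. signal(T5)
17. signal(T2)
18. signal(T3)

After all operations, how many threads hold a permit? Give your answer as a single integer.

Step 1: wait(T5) -> count=2 queue=[] holders={T5}
Step 2: wait(T1) -> count=1 queue=[] holders={T1,T5}
Step 3: wait(T4) -> count=0 queue=[] holders={T1,T4,T5}
Step 4: wait(T2) -> count=0 queue=[T2] holders={T1,T4,T5}
Step 5: wait(T3) -> count=0 queue=[T2,T3] holders={T1,T4,T5}
Step 6: signal(T4) -> count=0 queue=[T3] holders={T1,T2,T5}
Step 7: signal(T1) -> count=0 queue=[] holders={T2,T3,T5}
Step 8: wait(T4) -> count=0 queue=[T4] holders={T2,T3,T5}
Step 9: wait(T1) -> count=0 queue=[T4,T1] holders={T2,T3,T5}
Step 10: signal(T3) -> count=0 queue=[T1] holders={T2,T4,T5}
Step 11: wait(T3) -> count=0 queue=[T1,T3] holders={T2,T4,T5}
Step 12: signal(T2) -> count=0 queue=[T3] holders={T1,T4,T5}
Step 13: wait(T2) -> count=0 queue=[T3,T2] holders={T1,T4,T5}
Step 14: signal(T1) -> count=0 queue=[T2] holders={T3,T4,T5}
Step 15: wait(T1) -> count=0 queue=[T2,T1] holders={T3,T4,T5}
Step 16: signal(T5) -> count=0 queue=[T1] holders={T2,T3,T4}
Step 17: signal(T2) -> count=0 queue=[] holders={T1,T3,T4}
Step 18: signal(T3) -> count=1 queue=[] holders={T1,T4}
Final holders: {T1,T4} -> 2 thread(s)

Answer: 2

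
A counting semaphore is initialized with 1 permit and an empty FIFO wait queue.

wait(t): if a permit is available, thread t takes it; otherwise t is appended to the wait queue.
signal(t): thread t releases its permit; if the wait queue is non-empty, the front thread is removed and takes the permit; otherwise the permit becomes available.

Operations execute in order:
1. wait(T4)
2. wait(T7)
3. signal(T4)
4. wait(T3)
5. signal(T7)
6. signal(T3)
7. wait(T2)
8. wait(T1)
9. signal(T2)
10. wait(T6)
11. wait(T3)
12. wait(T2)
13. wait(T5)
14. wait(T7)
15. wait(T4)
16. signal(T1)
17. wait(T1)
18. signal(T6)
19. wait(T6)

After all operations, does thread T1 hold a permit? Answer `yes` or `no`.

Step 1: wait(T4) -> count=0 queue=[] holders={T4}
Step 2: wait(T7) -> count=0 queue=[T7] holders={T4}
Step 3: signal(T4) -> count=0 queue=[] holders={T7}
Step 4: wait(T3) -> count=0 queue=[T3] holders={T7}
Step 5: signal(T7) -> count=0 queue=[] holders={T3}
Step 6: signal(T3) -> count=1 queue=[] holders={none}
Step 7: wait(T2) -> count=0 queue=[] holders={T2}
Step 8: wait(T1) -> count=0 queue=[T1] holders={T2}
Step 9: signal(T2) -> count=0 queue=[] holders={T1}
Step 10: wait(T6) -> count=0 queue=[T6] holders={T1}
Step 11: wait(T3) -> count=0 queue=[T6,T3] holders={T1}
Step 12: wait(T2) -> count=0 queue=[T6,T3,T2] holders={T1}
Step 13: wait(T5) -> count=0 queue=[T6,T3,T2,T5] holders={T1}
Step 14: wait(T7) -> count=0 queue=[T6,T3,T2,T5,T7] holders={T1}
Step 15: wait(T4) -> count=0 queue=[T6,T3,T2,T5,T7,T4] holders={T1}
Step 16: signal(T1) -> count=0 queue=[T3,T2,T5,T7,T4] holders={T6}
Step 17: wait(T1) -> count=0 queue=[T3,T2,T5,T7,T4,T1] holders={T6}
Step 18: signal(T6) -> count=0 queue=[T2,T5,T7,T4,T1] holders={T3}
Step 19: wait(T6) -> count=0 queue=[T2,T5,T7,T4,T1,T6] holders={T3}
Final holders: {T3} -> T1 not in holders

Answer: no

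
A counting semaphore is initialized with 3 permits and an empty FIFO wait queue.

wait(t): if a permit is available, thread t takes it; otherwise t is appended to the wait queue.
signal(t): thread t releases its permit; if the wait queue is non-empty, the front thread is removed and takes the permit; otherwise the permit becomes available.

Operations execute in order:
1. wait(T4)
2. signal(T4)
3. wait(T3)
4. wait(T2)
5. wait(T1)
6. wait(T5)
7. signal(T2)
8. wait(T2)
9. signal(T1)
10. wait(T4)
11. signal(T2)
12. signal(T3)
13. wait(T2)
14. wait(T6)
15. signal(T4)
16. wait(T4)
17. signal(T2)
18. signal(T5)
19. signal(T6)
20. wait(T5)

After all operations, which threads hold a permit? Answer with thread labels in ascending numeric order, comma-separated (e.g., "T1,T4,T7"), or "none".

Step 1: wait(T4) -> count=2 queue=[] holders={T4}
Step 2: signal(T4) -> count=3 queue=[] holders={none}
Step 3: wait(T3) -> count=2 queue=[] holders={T3}
Step 4: wait(T2) -> count=1 queue=[] holders={T2,T3}
Step 5: wait(T1) -> count=0 queue=[] holders={T1,T2,T3}
Step 6: wait(T5) -> count=0 queue=[T5] holders={T1,T2,T3}
Step 7: signal(T2) -> count=0 queue=[] holders={T1,T3,T5}
Step 8: wait(T2) -> count=0 queue=[T2] holders={T1,T3,T5}
Step 9: signal(T1) -> count=0 queue=[] holders={T2,T3,T5}
Step 10: wait(T4) -> count=0 queue=[T4] holders={T2,T3,T5}
Step 11: signal(T2) -> count=0 queue=[] holders={T3,T4,T5}
Step 12: signal(T3) -> count=1 queue=[] holders={T4,T5}
Step 13: wait(T2) -> count=0 queue=[] holders={T2,T4,T5}
Step 14: wait(T6) -> count=0 queue=[T6] holders={T2,T4,T5}
Step 15: signal(T4) -> count=0 queue=[] holders={T2,T5,T6}
Step 16: wait(T4) -> count=0 queue=[T4] holders={T2,T5,T6}
Step 17: signal(T2) -> count=0 queue=[] holders={T4,T5,T6}
Step 18: signal(T5) -> count=1 queue=[] holders={T4,T6}
Step 19: signal(T6) -> count=2 queue=[] holders={T4}
Step 20: wait(T5) -> count=1 queue=[] holders={T4,T5}
Final holders: T4,T5

Answer: T4,T5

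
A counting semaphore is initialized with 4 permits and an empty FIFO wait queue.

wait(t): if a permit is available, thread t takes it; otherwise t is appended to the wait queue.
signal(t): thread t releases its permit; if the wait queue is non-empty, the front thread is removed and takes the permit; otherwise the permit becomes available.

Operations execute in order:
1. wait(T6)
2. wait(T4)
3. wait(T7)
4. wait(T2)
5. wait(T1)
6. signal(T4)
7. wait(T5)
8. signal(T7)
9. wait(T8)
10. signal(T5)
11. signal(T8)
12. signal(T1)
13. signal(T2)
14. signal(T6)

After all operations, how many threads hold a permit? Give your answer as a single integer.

Answer: 0

Derivation:
Step 1: wait(T6) -> count=3 queue=[] holders={T6}
Step 2: wait(T4) -> count=2 queue=[] holders={T4,T6}
Step 3: wait(T7) -> count=1 queue=[] holders={T4,T6,T7}
Step 4: wait(T2) -> count=0 queue=[] holders={T2,T4,T6,T7}
Step 5: wait(T1) -> count=0 queue=[T1] holders={T2,T4,T6,T7}
Step 6: signal(T4) -> count=0 queue=[] holders={T1,T2,T6,T7}
Step 7: wait(T5) -> count=0 queue=[T5] holders={T1,T2,T6,T7}
Step 8: signal(T7) -> count=0 queue=[] holders={T1,T2,T5,T6}
Step 9: wait(T8) -> count=0 queue=[T8] holders={T1,T2,T5,T6}
Step 10: signal(T5) -> count=0 queue=[] holders={T1,T2,T6,T8}
Step 11: signal(T8) -> count=1 queue=[] holders={T1,T2,T6}
Step 12: signal(T1) -> count=2 queue=[] holders={T2,T6}
Step 13: signal(T2) -> count=3 queue=[] holders={T6}
Step 14: signal(T6) -> count=4 queue=[] holders={none}
Final holders: {none} -> 0 thread(s)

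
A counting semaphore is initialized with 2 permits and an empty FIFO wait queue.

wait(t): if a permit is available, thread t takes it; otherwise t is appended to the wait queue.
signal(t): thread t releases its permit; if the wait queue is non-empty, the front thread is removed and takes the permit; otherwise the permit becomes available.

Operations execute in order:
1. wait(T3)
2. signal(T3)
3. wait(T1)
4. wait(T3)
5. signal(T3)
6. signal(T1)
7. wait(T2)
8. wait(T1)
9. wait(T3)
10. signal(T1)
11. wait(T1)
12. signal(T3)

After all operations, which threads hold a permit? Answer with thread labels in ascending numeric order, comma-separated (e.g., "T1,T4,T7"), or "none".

Answer: T1,T2

Derivation:
Step 1: wait(T3) -> count=1 queue=[] holders={T3}
Step 2: signal(T3) -> count=2 queue=[] holders={none}
Step 3: wait(T1) -> count=1 queue=[] holders={T1}
Step 4: wait(T3) -> count=0 queue=[] holders={T1,T3}
Step 5: signal(T3) -> count=1 queue=[] holders={T1}
Step 6: signal(T1) -> count=2 queue=[] holders={none}
Step 7: wait(T2) -> count=1 queue=[] holders={T2}
Step 8: wait(T1) -> count=0 queue=[] holders={T1,T2}
Step 9: wait(T3) -> count=0 queue=[T3] holders={T1,T2}
Step 10: signal(T1) -> count=0 queue=[] holders={T2,T3}
Step 11: wait(T1) -> count=0 queue=[T1] holders={T2,T3}
Step 12: signal(T3) -> count=0 queue=[] holders={T1,T2}
Final holders: T1,T2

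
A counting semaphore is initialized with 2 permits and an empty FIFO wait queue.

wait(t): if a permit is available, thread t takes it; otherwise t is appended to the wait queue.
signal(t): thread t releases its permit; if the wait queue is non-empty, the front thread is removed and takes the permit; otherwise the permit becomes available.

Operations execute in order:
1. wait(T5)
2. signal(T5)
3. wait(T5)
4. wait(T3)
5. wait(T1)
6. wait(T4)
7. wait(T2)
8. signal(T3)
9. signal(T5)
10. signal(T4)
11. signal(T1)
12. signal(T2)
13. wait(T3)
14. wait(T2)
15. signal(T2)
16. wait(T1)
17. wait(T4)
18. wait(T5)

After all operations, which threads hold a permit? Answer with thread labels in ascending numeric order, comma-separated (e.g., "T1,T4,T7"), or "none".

Step 1: wait(T5) -> count=1 queue=[] holders={T5}
Step 2: signal(T5) -> count=2 queue=[] holders={none}
Step 3: wait(T5) -> count=1 queue=[] holders={T5}
Step 4: wait(T3) -> count=0 queue=[] holders={T3,T5}
Step 5: wait(T1) -> count=0 queue=[T1] holders={T3,T5}
Step 6: wait(T4) -> count=0 queue=[T1,T4] holders={T3,T5}
Step 7: wait(T2) -> count=0 queue=[T1,T4,T2] holders={T3,T5}
Step 8: signal(T3) -> count=0 queue=[T4,T2] holders={T1,T5}
Step 9: signal(T5) -> count=0 queue=[T2] holders={T1,T4}
Step 10: signal(T4) -> count=0 queue=[] holders={T1,T2}
Step 11: signal(T1) -> count=1 queue=[] holders={T2}
Step 12: signal(T2) -> count=2 queue=[] holders={none}
Step 13: wait(T3) -> count=1 queue=[] holders={T3}
Step 14: wait(T2) -> count=0 queue=[] holders={T2,T3}
Step 15: signal(T2) -> count=1 queue=[] holders={T3}
Step 16: wait(T1) -> count=0 queue=[] holders={T1,T3}
Step 17: wait(T4) -> count=0 queue=[T4] holders={T1,T3}
Step 18: wait(T5) -> count=0 queue=[T4,T5] holders={T1,T3}
Final holders: T1,T3

Answer: T1,T3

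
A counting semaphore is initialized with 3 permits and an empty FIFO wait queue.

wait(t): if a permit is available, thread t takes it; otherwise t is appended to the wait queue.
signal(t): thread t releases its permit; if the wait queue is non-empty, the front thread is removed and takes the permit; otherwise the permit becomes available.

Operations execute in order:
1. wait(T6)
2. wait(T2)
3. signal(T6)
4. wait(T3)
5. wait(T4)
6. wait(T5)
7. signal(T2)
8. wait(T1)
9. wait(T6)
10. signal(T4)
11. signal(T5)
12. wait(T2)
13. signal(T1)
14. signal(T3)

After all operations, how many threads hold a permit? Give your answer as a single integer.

Answer: 2

Derivation:
Step 1: wait(T6) -> count=2 queue=[] holders={T6}
Step 2: wait(T2) -> count=1 queue=[] holders={T2,T6}
Step 3: signal(T6) -> count=2 queue=[] holders={T2}
Step 4: wait(T3) -> count=1 queue=[] holders={T2,T3}
Step 5: wait(T4) -> count=0 queue=[] holders={T2,T3,T4}
Step 6: wait(T5) -> count=0 queue=[T5] holders={T2,T3,T4}
Step 7: signal(T2) -> count=0 queue=[] holders={T3,T4,T5}
Step 8: wait(T1) -> count=0 queue=[T1] holders={T3,T4,T5}
Step 9: wait(T6) -> count=0 queue=[T1,T6] holders={T3,T4,T5}
Step 10: signal(T4) -> count=0 queue=[T6] holders={T1,T3,T5}
Step 11: signal(T5) -> count=0 queue=[] holders={T1,T3,T6}
Step 12: wait(T2) -> count=0 queue=[T2] holders={T1,T3,T6}
Step 13: signal(T1) -> count=0 queue=[] holders={T2,T3,T6}
Step 14: signal(T3) -> count=1 queue=[] holders={T2,T6}
Final holders: {T2,T6} -> 2 thread(s)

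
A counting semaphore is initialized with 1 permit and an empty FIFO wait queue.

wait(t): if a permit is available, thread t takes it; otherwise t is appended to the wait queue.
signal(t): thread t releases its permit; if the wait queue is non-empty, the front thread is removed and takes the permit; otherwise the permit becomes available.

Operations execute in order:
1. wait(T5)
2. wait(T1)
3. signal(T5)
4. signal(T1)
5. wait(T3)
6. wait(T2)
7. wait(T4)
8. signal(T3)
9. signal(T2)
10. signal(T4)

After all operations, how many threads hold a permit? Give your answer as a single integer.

Answer: 0

Derivation:
Step 1: wait(T5) -> count=0 queue=[] holders={T5}
Step 2: wait(T1) -> count=0 queue=[T1] holders={T5}
Step 3: signal(T5) -> count=0 queue=[] holders={T1}
Step 4: signal(T1) -> count=1 queue=[] holders={none}
Step 5: wait(T3) -> count=0 queue=[] holders={T3}
Step 6: wait(T2) -> count=0 queue=[T2] holders={T3}
Step 7: wait(T4) -> count=0 queue=[T2,T4] holders={T3}
Step 8: signal(T3) -> count=0 queue=[T4] holders={T2}
Step 9: signal(T2) -> count=0 queue=[] holders={T4}
Step 10: signal(T4) -> count=1 queue=[] holders={none}
Final holders: {none} -> 0 thread(s)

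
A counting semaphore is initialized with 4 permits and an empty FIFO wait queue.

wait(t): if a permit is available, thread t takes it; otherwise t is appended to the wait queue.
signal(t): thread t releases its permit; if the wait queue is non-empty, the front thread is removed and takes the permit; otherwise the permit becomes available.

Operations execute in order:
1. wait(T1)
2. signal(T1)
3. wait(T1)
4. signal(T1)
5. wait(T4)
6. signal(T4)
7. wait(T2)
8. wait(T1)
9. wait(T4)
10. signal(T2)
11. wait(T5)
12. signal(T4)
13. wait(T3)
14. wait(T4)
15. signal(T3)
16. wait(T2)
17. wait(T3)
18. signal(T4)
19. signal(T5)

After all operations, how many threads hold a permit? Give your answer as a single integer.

Step 1: wait(T1) -> count=3 queue=[] holders={T1}
Step 2: signal(T1) -> count=4 queue=[] holders={none}
Step 3: wait(T1) -> count=3 queue=[] holders={T1}
Step 4: signal(T1) -> count=4 queue=[] holders={none}
Step 5: wait(T4) -> count=3 queue=[] holders={T4}
Step 6: signal(T4) -> count=4 queue=[] holders={none}
Step 7: wait(T2) -> count=3 queue=[] holders={T2}
Step 8: wait(T1) -> count=2 queue=[] holders={T1,T2}
Step 9: wait(T4) -> count=1 queue=[] holders={T1,T2,T4}
Step 10: signal(T2) -> count=2 queue=[] holders={T1,T4}
Step 11: wait(T5) -> count=1 queue=[] holders={T1,T4,T5}
Step 12: signal(T4) -> count=2 queue=[] holders={T1,T5}
Step 13: wait(T3) -> count=1 queue=[] holders={T1,T3,T5}
Step 14: wait(T4) -> count=0 queue=[] holders={T1,T3,T4,T5}
Step 15: signal(T3) -> count=1 queue=[] holders={T1,T4,T5}
Step 16: wait(T2) -> count=0 queue=[] holders={T1,T2,T4,T5}
Step 17: wait(T3) -> count=0 queue=[T3] holders={T1,T2,T4,T5}
Step 18: signal(T4) -> count=0 queue=[] holders={T1,T2,T3,T5}
Step 19: signal(T5) -> count=1 queue=[] holders={T1,T2,T3}
Final holders: {T1,T2,T3} -> 3 thread(s)

Answer: 3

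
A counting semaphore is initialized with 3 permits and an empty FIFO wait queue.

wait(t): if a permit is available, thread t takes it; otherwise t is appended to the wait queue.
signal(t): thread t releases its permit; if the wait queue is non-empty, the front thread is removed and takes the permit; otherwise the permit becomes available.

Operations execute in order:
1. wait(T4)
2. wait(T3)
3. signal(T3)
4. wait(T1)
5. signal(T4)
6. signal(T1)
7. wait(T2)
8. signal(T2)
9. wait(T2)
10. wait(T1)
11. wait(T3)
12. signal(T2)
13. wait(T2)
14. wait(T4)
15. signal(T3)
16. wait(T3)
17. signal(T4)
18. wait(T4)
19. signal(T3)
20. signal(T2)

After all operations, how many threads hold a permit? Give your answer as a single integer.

Step 1: wait(T4) -> count=2 queue=[] holders={T4}
Step 2: wait(T3) -> count=1 queue=[] holders={T3,T4}
Step 3: signal(T3) -> count=2 queue=[] holders={T4}
Step 4: wait(T1) -> count=1 queue=[] holders={T1,T4}
Step 5: signal(T4) -> count=2 queue=[] holders={T1}
Step 6: signal(T1) -> count=3 queue=[] holders={none}
Step 7: wait(T2) -> count=2 queue=[] holders={T2}
Step 8: signal(T2) -> count=3 queue=[] holders={none}
Step 9: wait(T2) -> count=2 queue=[] holders={T2}
Step 10: wait(T1) -> count=1 queue=[] holders={T1,T2}
Step 11: wait(T3) -> count=0 queue=[] holders={T1,T2,T3}
Step 12: signal(T2) -> count=1 queue=[] holders={T1,T3}
Step 13: wait(T2) -> count=0 queue=[] holders={T1,T2,T3}
Step 14: wait(T4) -> count=0 queue=[T4] holders={T1,T2,T3}
Step 15: signal(T3) -> count=0 queue=[] holders={T1,T2,T4}
Step 16: wait(T3) -> count=0 queue=[T3] holders={T1,T2,T4}
Step 17: signal(T4) -> count=0 queue=[] holders={T1,T2,T3}
Step 18: wait(T4) -> count=0 queue=[T4] holders={T1,T2,T3}
Step 19: signal(T3) -> count=0 queue=[] holders={T1,T2,T4}
Step 20: signal(T2) -> count=1 queue=[] holders={T1,T4}
Final holders: {T1,T4} -> 2 thread(s)

Answer: 2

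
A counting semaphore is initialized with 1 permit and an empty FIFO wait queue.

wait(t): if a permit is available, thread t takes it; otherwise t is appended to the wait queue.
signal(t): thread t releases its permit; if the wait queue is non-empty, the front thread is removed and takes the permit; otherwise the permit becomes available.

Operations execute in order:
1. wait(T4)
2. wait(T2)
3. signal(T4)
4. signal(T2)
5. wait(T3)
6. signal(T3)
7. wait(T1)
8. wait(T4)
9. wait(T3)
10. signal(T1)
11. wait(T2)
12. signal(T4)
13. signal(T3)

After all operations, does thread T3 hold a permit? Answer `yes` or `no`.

Answer: no

Derivation:
Step 1: wait(T4) -> count=0 queue=[] holders={T4}
Step 2: wait(T2) -> count=0 queue=[T2] holders={T4}
Step 3: signal(T4) -> count=0 queue=[] holders={T2}
Step 4: signal(T2) -> count=1 queue=[] holders={none}
Step 5: wait(T3) -> count=0 queue=[] holders={T3}
Step 6: signal(T3) -> count=1 queue=[] holders={none}
Step 7: wait(T1) -> count=0 queue=[] holders={T1}
Step 8: wait(T4) -> count=0 queue=[T4] holders={T1}
Step 9: wait(T3) -> count=0 queue=[T4,T3] holders={T1}
Step 10: signal(T1) -> count=0 queue=[T3] holders={T4}
Step 11: wait(T2) -> count=0 queue=[T3,T2] holders={T4}
Step 12: signal(T4) -> count=0 queue=[T2] holders={T3}
Step 13: signal(T3) -> count=0 queue=[] holders={T2}
Final holders: {T2} -> T3 not in holders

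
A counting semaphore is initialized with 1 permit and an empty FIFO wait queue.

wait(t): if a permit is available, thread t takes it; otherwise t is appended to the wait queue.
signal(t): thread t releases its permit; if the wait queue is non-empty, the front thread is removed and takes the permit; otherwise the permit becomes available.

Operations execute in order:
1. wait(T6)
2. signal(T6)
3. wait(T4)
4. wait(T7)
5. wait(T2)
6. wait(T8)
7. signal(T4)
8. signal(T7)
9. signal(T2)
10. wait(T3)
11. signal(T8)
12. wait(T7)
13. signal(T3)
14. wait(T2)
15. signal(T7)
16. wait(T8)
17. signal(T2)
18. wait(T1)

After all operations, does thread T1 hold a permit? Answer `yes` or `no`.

Step 1: wait(T6) -> count=0 queue=[] holders={T6}
Step 2: signal(T6) -> count=1 queue=[] holders={none}
Step 3: wait(T4) -> count=0 queue=[] holders={T4}
Step 4: wait(T7) -> count=0 queue=[T7] holders={T4}
Step 5: wait(T2) -> count=0 queue=[T7,T2] holders={T4}
Step 6: wait(T8) -> count=0 queue=[T7,T2,T8] holders={T4}
Step 7: signal(T4) -> count=0 queue=[T2,T8] holders={T7}
Step 8: signal(T7) -> count=0 queue=[T8] holders={T2}
Step 9: signal(T2) -> count=0 queue=[] holders={T8}
Step 10: wait(T3) -> count=0 queue=[T3] holders={T8}
Step 11: signal(T8) -> count=0 queue=[] holders={T3}
Step 12: wait(T7) -> count=0 queue=[T7] holders={T3}
Step 13: signal(T3) -> count=0 queue=[] holders={T7}
Step 14: wait(T2) -> count=0 queue=[T2] holders={T7}
Step 15: signal(T7) -> count=0 queue=[] holders={T2}
Step 16: wait(T8) -> count=0 queue=[T8] holders={T2}
Step 17: signal(T2) -> count=0 queue=[] holders={T8}
Step 18: wait(T1) -> count=0 queue=[T1] holders={T8}
Final holders: {T8} -> T1 not in holders

Answer: no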